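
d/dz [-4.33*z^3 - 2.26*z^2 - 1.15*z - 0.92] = -12.99*z^2 - 4.52*z - 1.15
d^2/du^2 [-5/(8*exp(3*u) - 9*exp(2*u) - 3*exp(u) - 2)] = 15*(6*(-8*exp(2*u) + 6*exp(u) + 1)^2*exp(u) + (24*exp(2*u) - 12*exp(u) - 1)*(-8*exp(3*u) + 9*exp(2*u) + 3*exp(u) + 2))*exp(u)/(-8*exp(3*u) + 9*exp(2*u) + 3*exp(u) + 2)^3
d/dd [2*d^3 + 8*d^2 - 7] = 2*d*(3*d + 8)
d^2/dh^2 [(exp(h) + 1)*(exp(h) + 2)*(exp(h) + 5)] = (9*exp(2*h) + 32*exp(h) + 17)*exp(h)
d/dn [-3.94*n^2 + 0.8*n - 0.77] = 0.8 - 7.88*n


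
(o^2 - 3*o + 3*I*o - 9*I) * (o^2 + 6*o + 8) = o^4 + 3*o^3 + 3*I*o^3 - 10*o^2 + 9*I*o^2 - 24*o - 30*I*o - 72*I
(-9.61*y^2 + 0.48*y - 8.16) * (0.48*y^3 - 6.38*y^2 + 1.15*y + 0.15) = -4.6128*y^5 + 61.5422*y^4 - 18.0307*y^3 + 51.1713*y^2 - 9.312*y - 1.224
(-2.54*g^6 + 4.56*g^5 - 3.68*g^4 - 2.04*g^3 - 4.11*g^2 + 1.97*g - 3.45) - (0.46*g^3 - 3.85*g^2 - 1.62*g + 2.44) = -2.54*g^6 + 4.56*g^5 - 3.68*g^4 - 2.5*g^3 - 0.26*g^2 + 3.59*g - 5.89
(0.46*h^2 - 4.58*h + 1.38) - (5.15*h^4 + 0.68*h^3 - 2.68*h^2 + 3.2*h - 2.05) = -5.15*h^4 - 0.68*h^3 + 3.14*h^2 - 7.78*h + 3.43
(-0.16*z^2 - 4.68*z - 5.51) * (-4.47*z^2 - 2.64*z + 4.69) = 0.7152*z^4 + 21.342*z^3 + 36.2345*z^2 - 7.4028*z - 25.8419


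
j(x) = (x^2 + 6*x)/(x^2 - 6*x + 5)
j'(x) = (6 - 2*x)*(x^2 + 6*x)/(x^2 - 6*x + 5)^2 + (2*x + 6)/(x^2 - 6*x + 5) = 2*(-6*x^2 + 5*x + 15)/(x^4 - 12*x^3 + 46*x^2 - 60*x + 25)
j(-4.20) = -0.16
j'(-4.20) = -0.10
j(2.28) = -5.42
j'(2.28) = -0.79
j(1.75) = -5.56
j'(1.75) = 1.81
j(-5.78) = -0.02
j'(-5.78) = -0.08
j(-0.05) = -0.06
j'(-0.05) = 1.05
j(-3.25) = -0.25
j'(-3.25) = -0.11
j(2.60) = -5.82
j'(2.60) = -1.70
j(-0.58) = -0.36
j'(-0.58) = 0.26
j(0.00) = 0.00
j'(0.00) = 1.20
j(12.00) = 2.81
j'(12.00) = -0.27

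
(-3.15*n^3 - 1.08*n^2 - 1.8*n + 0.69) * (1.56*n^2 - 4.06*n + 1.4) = -4.914*n^5 + 11.1042*n^4 - 2.8332*n^3 + 6.8724*n^2 - 5.3214*n + 0.966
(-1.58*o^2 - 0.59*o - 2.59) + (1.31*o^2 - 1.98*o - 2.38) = -0.27*o^2 - 2.57*o - 4.97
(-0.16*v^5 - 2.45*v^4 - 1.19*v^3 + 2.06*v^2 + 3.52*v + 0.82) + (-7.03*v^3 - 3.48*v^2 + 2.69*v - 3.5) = -0.16*v^5 - 2.45*v^4 - 8.22*v^3 - 1.42*v^2 + 6.21*v - 2.68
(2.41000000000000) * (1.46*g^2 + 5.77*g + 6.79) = 3.5186*g^2 + 13.9057*g + 16.3639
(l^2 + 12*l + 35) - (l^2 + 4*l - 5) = 8*l + 40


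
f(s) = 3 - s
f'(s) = -1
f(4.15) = -1.15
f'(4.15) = -1.00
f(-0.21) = 3.21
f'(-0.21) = -1.00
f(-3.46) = 6.46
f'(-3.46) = -1.00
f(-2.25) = 5.25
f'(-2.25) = -1.00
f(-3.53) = 6.53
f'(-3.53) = -1.00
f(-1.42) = 4.42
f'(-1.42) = -1.00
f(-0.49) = 3.49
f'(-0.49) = -1.00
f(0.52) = 2.48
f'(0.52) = -1.00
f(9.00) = -6.00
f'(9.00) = -1.00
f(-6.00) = 9.00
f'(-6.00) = -1.00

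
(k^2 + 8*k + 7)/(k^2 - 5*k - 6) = (k + 7)/(k - 6)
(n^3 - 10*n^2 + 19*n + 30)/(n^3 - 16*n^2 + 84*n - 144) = (n^2 - 4*n - 5)/(n^2 - 10*n + 24)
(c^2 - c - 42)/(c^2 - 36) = (c - 7)/(c - 6)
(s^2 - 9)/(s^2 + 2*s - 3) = (s - 3)/(s - 1)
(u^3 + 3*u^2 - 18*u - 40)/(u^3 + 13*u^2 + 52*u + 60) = (u - 4)/(u + 6)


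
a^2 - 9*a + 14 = (a - 7)*(a - 2)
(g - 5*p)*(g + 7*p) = g^2 + 2*g*p - 35*p^2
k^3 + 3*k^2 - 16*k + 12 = (k - 2)*(k - 1)*(k + 6)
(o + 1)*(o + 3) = o^2 + 4*o + 3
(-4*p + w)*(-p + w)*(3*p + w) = 12*p^3 - 11*p^2*w - 2*p*w^2 + w^3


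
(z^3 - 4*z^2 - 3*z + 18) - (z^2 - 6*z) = z^3 - 5*z^2 + 3*z + 18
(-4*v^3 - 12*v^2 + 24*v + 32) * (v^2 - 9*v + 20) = -4*v^5 + 24*v^4 + 52*v^3 - 424*v^2 + 192*v + 640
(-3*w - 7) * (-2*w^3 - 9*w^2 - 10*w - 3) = 6*w^4 + 41*w^3 + 93*w^2 + 79*w + 21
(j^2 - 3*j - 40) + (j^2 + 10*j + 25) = 2*j^2 + 7*j - 15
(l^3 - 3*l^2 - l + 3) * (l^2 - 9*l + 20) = l^5 - 12*l^4 + 46*l^3 - 48*l^2 - 47*l + 60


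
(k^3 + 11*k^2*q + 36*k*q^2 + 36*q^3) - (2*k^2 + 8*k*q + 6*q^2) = k^3 + 11*k^2*q - 2*k^2 + 36*k*q^2 - 8*k*q + 36*q^3 - 6*q^2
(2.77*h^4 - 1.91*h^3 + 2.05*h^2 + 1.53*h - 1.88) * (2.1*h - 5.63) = 5.817*h^5 - 19.6061*h^4 + 15.0583*h^3 - 8.3285*h^2 - 12.5619*h + 10.5844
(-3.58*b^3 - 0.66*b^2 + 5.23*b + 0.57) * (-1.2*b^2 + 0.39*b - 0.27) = 4.296*b^5 - 0.6042*b^4 - 5.5668*b^3 + 1.5339*b^2 - 1.1898*b - 0.1539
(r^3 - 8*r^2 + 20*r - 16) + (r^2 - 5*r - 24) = r^3 - 7*r^2 + 15*r - 40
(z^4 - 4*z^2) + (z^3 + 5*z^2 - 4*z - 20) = z^4 + z^3 + z^2 - 4*z - 20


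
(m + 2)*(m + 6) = m^2 + 8*m + 12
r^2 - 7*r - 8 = (r - 8)*(r + 1)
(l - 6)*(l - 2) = l^2 - 8*l + 12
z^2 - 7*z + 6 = (z - 6)*(z - 1)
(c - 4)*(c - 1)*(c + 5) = c^3 - 21*c + 20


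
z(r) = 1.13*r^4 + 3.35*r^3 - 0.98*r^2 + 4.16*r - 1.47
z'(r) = 4.52*r^3 + 10.05*r^2 - 1.96*r + 4.16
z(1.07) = 7.44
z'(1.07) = 19.11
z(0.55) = 1.18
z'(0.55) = 6.87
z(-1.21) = -11.45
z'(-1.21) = 13.24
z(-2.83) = -24.54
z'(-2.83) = -12.25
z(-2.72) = -25.60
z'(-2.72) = -7.11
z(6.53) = 2971.32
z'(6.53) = 1678.47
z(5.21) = 1299.95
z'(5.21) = 905.97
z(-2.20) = -24.57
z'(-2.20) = 8.99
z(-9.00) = 4853.49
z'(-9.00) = -2459.23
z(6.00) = 2176.29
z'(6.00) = 1330.52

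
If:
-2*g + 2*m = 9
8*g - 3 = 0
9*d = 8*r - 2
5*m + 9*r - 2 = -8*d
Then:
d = -197/145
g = 3/8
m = 39/8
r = -1483/1160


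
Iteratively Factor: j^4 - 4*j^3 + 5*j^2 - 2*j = (j)*(j^3 - 4*j^2 + 5*j - 2) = j*(j - 1)*(j^2 - 3*j + 2) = j*(j - 1)^2*(j - 2)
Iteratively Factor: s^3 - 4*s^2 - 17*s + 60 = (s - 3)*(s^2 - s - 20) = (s - 3)*(s + 4)*(s - 5)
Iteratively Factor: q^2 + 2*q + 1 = (q + 1)*(q + 1)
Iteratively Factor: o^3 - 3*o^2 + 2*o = (o)*(o^2 - 3*o + 2) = o*(o - 2)*(o - 1)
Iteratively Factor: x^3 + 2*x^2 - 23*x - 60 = (x + 3)*(x^2 - x - 20) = (x + 3)*(x + 4)*(x - 5)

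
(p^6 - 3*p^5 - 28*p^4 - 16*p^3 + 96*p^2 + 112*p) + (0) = p^6 - 3*p^5 - 28*p^4 - 16*p^3 + 96*p^2 + 112*p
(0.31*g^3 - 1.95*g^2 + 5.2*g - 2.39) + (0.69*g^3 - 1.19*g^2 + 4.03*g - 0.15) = 1.0*g^3 - 3.14*g^2 + 9.23*g - 2.54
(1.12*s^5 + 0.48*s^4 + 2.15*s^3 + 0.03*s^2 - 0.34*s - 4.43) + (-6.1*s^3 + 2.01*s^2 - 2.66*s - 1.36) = 1.12*s^5 + 0.48*s^4 - 3.95*s^3 + 2.04*s^2 - 3.0*s - 5.79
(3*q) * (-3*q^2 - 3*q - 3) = -9*q^3 - 9*q^2 - 9*q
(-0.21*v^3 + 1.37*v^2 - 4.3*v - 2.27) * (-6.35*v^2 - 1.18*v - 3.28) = 1.3335*v^5 - 8.4517*v^4 + 26.3772*v^3 + 14.9949*v^2 + 16.7826*v + 7.4456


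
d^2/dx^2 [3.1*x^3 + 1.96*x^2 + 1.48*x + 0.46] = 18.6*x + 3.92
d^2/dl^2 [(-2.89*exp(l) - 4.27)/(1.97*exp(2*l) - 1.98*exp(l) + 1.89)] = (-11.215801*exp(4*l) - 77.558506*exp(3*l) + 114.528708*exp(2*l) + 36.038898*exp(l) - 26.302563)*exp(l)/(7.645373*exp(6*l) - 23.052546*exp(5*l) + 45.174267*exp(4*l) - 51.995196*exp(3*l) + 43.339779*exp(2*l) - 21.218274*exp(l) + 6.751269)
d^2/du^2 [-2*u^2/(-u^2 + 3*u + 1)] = 4*(3*u^3 + 3*u^2 + 1)/(u^6 - 9*u^5 + 24*u^4 - 9*u^3 - 24*u^2 - 9*u - 1)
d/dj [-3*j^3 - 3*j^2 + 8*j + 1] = -9*j^2 - 6*j + 8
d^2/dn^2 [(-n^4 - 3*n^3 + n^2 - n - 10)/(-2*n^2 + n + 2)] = 2*(4*n^6 - 6*n^5 - 9*n^4 + 33*n^3 + 150*n^2 - 12*n + 44)/(8*n^6 - 12*n^5 - 18*n^4 + 23*n^3 + 18*n^2 - 12*n - 8)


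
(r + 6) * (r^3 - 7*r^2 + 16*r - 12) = r^4 - r^3 - 26*r^2 + 84*r - 72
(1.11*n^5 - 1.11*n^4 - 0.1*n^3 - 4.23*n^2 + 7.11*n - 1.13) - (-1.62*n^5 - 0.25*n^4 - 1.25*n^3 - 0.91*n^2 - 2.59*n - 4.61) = 2.73*n^5 - 0.86*n^4 + 1.15*n^3 - 3.32*n^2 + 9.7*n + 3.48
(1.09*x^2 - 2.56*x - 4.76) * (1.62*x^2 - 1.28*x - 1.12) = 1.7658*x^4 - 5.5424*x^3 - 5.6552*x^2 + 8.96*x + 5.3312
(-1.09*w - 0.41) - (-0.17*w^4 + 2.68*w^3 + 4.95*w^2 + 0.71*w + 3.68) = 0.17*w^4 - 2.68*w^3 - 4.95*w^2 - 1.8*w - 4.09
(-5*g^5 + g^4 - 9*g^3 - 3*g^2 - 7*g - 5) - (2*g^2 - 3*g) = -5*g^5 + g^4 - 9*g^3 - 5*g^2 - 4*g - 5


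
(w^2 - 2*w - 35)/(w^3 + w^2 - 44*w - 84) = (w + 5)/(w^2 + 8*w + 12)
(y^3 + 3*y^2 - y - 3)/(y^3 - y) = (y + 3)/y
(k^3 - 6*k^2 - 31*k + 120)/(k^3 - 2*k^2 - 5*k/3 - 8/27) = 27*(-k^3 + 6*k^2 + 31*k - 120)/(-27*k^3 + 54*k^2 + 45*k + 8)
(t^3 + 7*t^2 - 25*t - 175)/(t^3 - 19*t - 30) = (t^2 + 12*t + 35)/(t^2 + 5*t + 6)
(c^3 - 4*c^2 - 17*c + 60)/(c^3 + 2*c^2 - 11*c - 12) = (c - 5)/(c + 1)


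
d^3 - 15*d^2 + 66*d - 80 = (d - 8)*(d - 5)*(d - 2)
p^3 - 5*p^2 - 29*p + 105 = (p - 7)*(p - 3)*(p + 5)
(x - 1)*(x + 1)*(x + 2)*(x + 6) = x^4 + 8*x^3 + 11*x^2 - 8*x - 12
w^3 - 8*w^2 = w^2*(w - 8)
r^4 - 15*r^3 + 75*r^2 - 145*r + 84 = (r - 7)*(r - 4)*(r - 3)*(r - 1)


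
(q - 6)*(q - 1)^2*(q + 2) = q^4 - 6*q^3 - 3*q^2 + 20*q - 12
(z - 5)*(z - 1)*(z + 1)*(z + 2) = z^4 - 3*z^3 - 11*z^2 + 3*z + 10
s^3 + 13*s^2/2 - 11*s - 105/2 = (s - 3)*(s + 5/2)*(s + 7)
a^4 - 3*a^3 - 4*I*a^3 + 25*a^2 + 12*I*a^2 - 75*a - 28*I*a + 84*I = (a - 3)*(a - 7*I)*(a - I)*(a + 4*I)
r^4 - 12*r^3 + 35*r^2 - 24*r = r*(r - 8)*(r - 3)*(r - 1)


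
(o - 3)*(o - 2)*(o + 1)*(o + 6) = o^4 + 2*o^3 - 23*o^2 + 12*o + 36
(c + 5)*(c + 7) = c^2 + 12*c + 35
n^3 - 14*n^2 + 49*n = n*(n - 7)^2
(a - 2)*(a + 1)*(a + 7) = a^3 + 6*a^2 - 9*a - 14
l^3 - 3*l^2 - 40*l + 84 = (l - 7)*(l - 2)*(l + 6)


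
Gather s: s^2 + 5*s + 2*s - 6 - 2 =s^2 + 7*s - 8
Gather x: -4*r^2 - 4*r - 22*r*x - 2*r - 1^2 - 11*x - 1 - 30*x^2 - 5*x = -4*r^2 - 6*r - 30*x^2 + x*(-22*r - 16) - 2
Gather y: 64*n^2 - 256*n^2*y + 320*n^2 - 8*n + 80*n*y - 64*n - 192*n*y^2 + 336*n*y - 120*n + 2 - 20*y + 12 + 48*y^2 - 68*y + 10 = 384*n^2 - 192*n + y^2*(48 - 192*n) + y*(-256*n^2 + 416*n - 88) + 24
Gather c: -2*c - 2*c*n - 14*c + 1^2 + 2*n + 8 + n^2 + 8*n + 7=c*(-2*n - 16) + n^2 + 10*n + 16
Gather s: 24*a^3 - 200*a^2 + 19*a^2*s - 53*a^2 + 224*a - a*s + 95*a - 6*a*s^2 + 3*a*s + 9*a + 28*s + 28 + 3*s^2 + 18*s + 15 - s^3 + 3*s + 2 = 24*a^3 - 253*a^2 + 328*a - s^3 + s^2*(3 - 6*a) + s*(19*a^2 + 2*a + 49) + 45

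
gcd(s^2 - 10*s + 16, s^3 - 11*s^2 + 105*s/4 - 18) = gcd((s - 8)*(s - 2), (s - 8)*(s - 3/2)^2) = s - 8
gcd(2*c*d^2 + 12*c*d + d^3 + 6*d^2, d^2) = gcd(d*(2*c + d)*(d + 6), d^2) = d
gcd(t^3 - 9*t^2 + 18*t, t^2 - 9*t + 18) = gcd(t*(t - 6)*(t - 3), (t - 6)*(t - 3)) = t^2 - 9*t + 18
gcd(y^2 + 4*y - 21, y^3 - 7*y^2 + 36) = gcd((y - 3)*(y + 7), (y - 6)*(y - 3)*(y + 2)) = y - 3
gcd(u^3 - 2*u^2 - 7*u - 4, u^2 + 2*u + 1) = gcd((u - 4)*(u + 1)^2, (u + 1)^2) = u^2 + 2*u + 1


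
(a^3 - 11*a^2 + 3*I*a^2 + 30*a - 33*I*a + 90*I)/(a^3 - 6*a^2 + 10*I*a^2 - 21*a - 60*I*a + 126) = (a - 5)/(a + 7*I)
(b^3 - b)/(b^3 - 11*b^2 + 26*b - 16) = b*(b + 1)/(b^2 - 10*b + 16)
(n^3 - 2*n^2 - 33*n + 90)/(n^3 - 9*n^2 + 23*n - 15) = (n + 6)/(n - 1)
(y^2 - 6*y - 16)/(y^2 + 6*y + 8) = (y - 8)/(y + 4)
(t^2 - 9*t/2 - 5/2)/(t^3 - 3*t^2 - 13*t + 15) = (t + 1/2)/(t^2 + 2*t - 3)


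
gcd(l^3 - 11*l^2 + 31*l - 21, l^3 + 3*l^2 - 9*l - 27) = l - 3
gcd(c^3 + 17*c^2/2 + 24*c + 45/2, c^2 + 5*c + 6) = c + 3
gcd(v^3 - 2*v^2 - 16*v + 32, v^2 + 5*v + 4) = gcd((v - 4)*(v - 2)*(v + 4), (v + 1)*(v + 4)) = v + 4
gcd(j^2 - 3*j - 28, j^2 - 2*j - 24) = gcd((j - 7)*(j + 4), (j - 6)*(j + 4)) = j + 4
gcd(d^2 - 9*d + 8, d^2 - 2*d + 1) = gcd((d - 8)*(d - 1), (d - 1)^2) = d - 1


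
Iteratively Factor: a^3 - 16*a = (a - 4)*(a^2 + 4*a) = (a - 4)*(a + 4)*(a)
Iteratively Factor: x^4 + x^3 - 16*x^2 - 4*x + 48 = (x - 2)*(x^3 + 3*x^2 - 10*x - 24) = (x - 2)*(x + 4)*(x^2 - x - 6) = (x - 2)*(x + 2)*(x + 4)*(x - 3)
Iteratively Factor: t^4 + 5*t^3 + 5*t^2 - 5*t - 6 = (t + 2)*(t^3 + 3*t^2 - t - 3) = (t + 2)*(t + 3)*(t^2 - 1) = (t - 1)*(t + 2)*(t + 3)*(t + 1)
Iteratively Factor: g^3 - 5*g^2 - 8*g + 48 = (g + 3)*(g^2 - 8*g + 16) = (g - 4)*(g + 3)*(g - 4)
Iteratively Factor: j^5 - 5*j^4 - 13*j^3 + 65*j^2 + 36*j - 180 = (j - 3)*(j^4 - 2*j^3 - 19*j^2 + 8*j + 60) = (j - 3)*(j + 2)*(j^3 - 4*j^2 - 11*j + 30) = (j - 5)*(j - 3)*(j + 2)*(j^2 + j - 6) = (j - 5)*(j - 3)*(j - 2)*(j + 2)*(j + 3)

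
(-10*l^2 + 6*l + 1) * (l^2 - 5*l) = -10*l^4 + 56*l^3 - 29*l^2 - 5*l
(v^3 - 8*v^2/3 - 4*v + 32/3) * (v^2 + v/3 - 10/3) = v^5 - 7*v^4/3 - 74*v^3/9 + 164*v^2/9 + 152*v/9 - 320/9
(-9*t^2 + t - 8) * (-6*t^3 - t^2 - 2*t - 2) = 54*t^5 + 3*t^4 + 65*t^3 + 24*t^2 + 14*t + 16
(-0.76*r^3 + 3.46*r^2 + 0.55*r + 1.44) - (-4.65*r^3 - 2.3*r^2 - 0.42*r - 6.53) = 3.89*r^3 + 5.76*r^2 + 0.97*r + 7.97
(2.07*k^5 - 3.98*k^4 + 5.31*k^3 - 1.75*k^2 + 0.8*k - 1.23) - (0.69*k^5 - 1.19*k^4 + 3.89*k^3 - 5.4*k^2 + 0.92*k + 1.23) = 1.38*k^5 - 2.79*k^4 + 1.42*k^3 + 3.65*k^2 - 0.12*k - 2.46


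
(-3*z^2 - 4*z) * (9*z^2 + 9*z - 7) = -27*z^4 - 63*z^3 - 15*z^2 + 28*z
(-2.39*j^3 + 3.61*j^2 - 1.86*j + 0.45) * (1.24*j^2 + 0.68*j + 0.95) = -2.9636*j^5 + 2.8512*j^4 - 2.1221*j^3 + 2.7227*j^2 - 1.461*j + 0.4275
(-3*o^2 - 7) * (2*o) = -6*o^3 - 14*o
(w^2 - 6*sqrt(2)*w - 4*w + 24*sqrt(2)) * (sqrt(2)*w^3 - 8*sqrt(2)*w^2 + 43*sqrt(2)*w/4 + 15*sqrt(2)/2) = sqrt(2)*w^5 - 12*sqrt(2)*w^4 - 12*w^4 + 171*sqrt(2)*w^3/4 + 144*w^3 - 513*w^2 - 71*sqrt(2)*w^2/2 - 30*sqrt(2)*w + 426*w + 360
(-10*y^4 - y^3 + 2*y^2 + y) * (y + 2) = -10*y^5 - 21*y^4 + 5*y^2 + 2*y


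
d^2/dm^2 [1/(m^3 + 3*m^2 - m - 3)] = 2*(-3*(m + 1)*(m^3 + 3*m^2 - m - 3) + (3*m^2 + 6*m - 1)^2)/(m^3 + 3*m^2 - m - 3)^3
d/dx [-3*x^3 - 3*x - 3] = -9*x^2 - 3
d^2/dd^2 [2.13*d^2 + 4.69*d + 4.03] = 4.26000000000000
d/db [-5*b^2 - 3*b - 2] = -10*b - 3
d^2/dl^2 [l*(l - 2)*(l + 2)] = 6*l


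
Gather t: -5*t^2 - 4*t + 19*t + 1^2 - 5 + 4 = -5*t^2 + 15*t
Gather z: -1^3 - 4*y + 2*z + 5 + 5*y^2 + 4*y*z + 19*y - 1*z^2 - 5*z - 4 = 5*y^2 + 15*y - z^2 + z*(4*y - 3)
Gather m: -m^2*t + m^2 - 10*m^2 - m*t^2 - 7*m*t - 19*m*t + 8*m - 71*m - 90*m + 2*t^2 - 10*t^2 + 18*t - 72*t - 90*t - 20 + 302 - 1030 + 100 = m^2*(-t - 9) + m*(-t^2 - 26*t - 153) - 8*t^2 - 144*t - 648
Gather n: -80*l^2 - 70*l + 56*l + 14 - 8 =-80*l^2 - 14*l + 6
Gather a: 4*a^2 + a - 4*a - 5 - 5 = 4*a^2 - 3*a - 10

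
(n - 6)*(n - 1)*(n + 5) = n^3 - 2*n^2 - 29*n + 30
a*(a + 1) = a^2 + a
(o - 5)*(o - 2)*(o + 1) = o^3 - 6*o^2 + 3*o + 10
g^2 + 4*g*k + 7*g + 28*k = (g + 7)*(g + 4*k)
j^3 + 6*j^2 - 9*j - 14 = (j - 2)*(j + 1)*(j + 7)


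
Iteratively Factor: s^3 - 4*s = (s)*(s^2 - 4) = s*(s + 2)*(s - 2)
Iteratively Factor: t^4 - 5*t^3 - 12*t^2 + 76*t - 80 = (t - 2)*(t^3 - 3*t^2 - 18*t + 40) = (t - 5)*(t - 2)*(t^2 + 2*t - 8) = (t - 5)*(t - 2)^2*(t + 4)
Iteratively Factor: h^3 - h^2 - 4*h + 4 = (h - 1)*(h^2 - 4) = (h - 1)*(h + 2)*(h - 2)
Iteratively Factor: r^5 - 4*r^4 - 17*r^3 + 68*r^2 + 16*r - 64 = (r + 4)*(r^4 - 8*r^3 + 15*r^2 + 8*r - 16) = (r - 1)*(r + 4)*(r^3 - 7*r^2 + 8*r + 16) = (r - 4)*(r - 1)*(r + 4)*(r^2 - 3*r - 4) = (r - 4)^2*(r - 1)*(r + 4)*(r + 1)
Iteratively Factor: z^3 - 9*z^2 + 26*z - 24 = (z - 4)*(z^2 - 5*z + 6) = (z - 4)*(z - 3)*(z - 2)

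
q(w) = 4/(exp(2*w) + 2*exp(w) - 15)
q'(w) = 4*(-2*exp(2*w) - 2*exp(w))/(exp(2*w) + 2*exp(w) - 15)^2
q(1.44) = 0.36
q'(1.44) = -1.39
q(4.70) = 0.00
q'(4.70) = -0.00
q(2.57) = 0.02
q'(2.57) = -0.04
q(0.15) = -0.35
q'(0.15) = -0.16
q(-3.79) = -0.27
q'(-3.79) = -0.00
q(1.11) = 14.49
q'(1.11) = -1285.18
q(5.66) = 0.00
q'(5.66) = -0.00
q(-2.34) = -0.27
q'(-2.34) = -0.00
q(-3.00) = -0.27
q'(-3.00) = 0.00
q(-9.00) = -0.27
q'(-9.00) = 0.00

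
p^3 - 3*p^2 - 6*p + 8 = (p - 4)*(p - 1)*(p + 2)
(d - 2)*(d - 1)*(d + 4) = d^3 + d^2 - 10*d + 8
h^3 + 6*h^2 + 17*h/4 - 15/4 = (h - 1/2)*(h + 3/2)*(h + 5)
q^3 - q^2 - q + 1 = (q - 1)^2*(q + 1)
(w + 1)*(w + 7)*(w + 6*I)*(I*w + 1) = I*w^4 - 5*w^3 + 8*I*w^3 - 40*w^2 + 13*I*w^2 - 35*w + 48*I*w + 42*I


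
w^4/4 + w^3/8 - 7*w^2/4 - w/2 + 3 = (w/2 + 1)^2*(w - 2)*(w - 3/2)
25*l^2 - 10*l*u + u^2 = (-5*l + u)^2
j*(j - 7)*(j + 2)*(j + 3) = j^4 - 2*j^3 - 29*j^2 - 42*j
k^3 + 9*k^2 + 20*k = k*(k + 4)*(k + 5)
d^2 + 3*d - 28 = (d - 4)*(d + 7)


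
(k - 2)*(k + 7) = k^2 + 5*k - 14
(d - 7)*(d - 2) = d^2 - 9*d + 14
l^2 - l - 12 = (l - 4)*(l + 3)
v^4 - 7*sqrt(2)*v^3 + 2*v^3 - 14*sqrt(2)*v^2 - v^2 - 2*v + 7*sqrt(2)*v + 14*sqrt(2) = (v - 1)*(v + 1)*(v + 2)*(v - 7*sqrt(2))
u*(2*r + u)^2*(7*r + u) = 28*r^3*u + 32*r^2*u^2 + 11*r*u^3 + u^4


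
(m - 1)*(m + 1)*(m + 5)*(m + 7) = m^4 + 12*m^3 + 34*m^2 - 12*m - 35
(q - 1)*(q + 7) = q^2 + 6*q - 7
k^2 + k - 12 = (k - 3)*(k + 4)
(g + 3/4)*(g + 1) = g^2 + 7*g/4 + 3/4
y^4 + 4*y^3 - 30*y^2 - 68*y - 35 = (y - 5)*(y + 7)*(-I*y - I)*(I*y + I)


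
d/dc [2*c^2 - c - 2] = 4*c - 1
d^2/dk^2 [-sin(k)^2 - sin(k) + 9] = sin(k) - 2*cos(2*k)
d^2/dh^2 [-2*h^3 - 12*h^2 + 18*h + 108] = -12*h - 24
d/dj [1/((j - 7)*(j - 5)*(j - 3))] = (-(j - 7)*(j - 5) - (j - 7)*(j - 3) - (j - 5)*(j - 3))/((j - 7)^2*(j - 5)^2*(j - 3)^2)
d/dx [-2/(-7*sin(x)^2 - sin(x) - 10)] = -2*(14*sin(x) + 1)*cos(x)/(7*sin(x)^2 + sin(x) + 10)^2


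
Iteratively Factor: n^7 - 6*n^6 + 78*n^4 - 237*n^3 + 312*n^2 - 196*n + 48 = (n + 4)*(n^6 - 10*n^5 + 40*n^4 - 82*n^3 + 91*n^2 - 52*n + 12) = (n - 1)*(n + 4)*(n^5 - 9*n^4 + 31*n^3 - 51*n^2 + 40*n - 12) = (n - 1)^2*(n + 4)*(n^4 - 8*n^3 + 23*n^2 - 28*n + 12) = (n - 2)*(n - 1)^2*(n + 4)*(n^3 - 6*n^2 + 11*n - 6) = (n - 2)*(n - 1)^3*(n + 4)*(n^2 - 5*n + 6) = (n - 3)*(n - 2)*(n - 1)^3*(n + 4)*(n - 2)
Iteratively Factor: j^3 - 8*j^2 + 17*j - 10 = (j - 1)*(j^2 - 7*j + 10) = (j - 2)*(j - 1)*(j - 5)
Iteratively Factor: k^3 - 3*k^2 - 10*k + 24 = (k - 4)*(k^2 + k - 6) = (k - 4)*(k - 2)*(k + 3)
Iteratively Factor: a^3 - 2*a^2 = (a)*(a^2 - 2*a) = a*(a - 2)*(a)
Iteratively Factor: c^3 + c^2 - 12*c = (c + 4)*(c^2 - 3*c) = c*(c + 4)*(c - 3)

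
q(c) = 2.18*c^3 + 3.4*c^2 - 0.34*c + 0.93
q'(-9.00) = 468.20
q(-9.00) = -1309.83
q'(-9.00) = 468.20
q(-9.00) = -1309.83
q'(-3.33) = 49.54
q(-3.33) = -40.73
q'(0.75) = 8.44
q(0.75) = 3.51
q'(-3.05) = 39.76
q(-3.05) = -28.26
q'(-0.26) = -1.67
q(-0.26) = 1.21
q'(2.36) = 52.13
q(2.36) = 47.72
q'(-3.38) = 51.39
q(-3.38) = -43.26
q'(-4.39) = 95.85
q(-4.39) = -116.49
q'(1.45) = 23.27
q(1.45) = 14.23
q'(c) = 6.54*c^2 + 6.8*c - 0.34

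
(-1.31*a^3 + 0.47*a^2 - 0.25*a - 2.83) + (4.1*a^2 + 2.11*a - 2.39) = -1.31*a^3 + 4.57*a^2 + 1.86*a - 5.22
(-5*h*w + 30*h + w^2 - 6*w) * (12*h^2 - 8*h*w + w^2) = -60*h^3*w + 360*h^3 + 52*h^2*w^2 - 312*h^2*w - 13*h*w^3 + 78*h*w^2 + w^4 - 6*w^3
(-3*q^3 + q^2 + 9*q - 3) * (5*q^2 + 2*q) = -15*q^5 - q^4 + 47*q^3 + 3*q^2 - 6*q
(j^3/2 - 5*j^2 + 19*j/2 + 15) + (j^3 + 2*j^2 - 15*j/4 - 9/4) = 3*j^3/2 - 3*j^2 + 23*j/4 + 51/4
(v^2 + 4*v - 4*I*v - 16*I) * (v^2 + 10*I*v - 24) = v^4 + 4*v^3 + 6*I*v^3 + 16*v^2 + 24*I*v^2 + 64*v + 96*I*v + 384*I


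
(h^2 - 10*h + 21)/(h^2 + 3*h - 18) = (h - 7)/(h + 6)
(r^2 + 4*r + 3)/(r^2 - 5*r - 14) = (r^2 + 4*r + 3)/(r^2 - 5*r - 14)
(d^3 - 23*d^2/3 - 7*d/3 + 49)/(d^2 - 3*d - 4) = (-3*d^3 + 23*d^2 + 7*d - 147)/(3*(-d^2 + 3*d + 4))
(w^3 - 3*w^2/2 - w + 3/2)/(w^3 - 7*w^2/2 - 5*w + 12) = (w^2 - 1)/(w^2 - 2*w - 8)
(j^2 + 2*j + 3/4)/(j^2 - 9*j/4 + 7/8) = 2*(4*j^2 + 8*j + 3)/(8*j^2 - 18*j + 7)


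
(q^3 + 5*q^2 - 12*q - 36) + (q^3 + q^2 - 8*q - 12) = 2*q^3 + 6*q^2 - 20*q - 48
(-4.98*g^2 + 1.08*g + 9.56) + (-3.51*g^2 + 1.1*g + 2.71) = -8.49*g^2 + 2.18*g + 12.27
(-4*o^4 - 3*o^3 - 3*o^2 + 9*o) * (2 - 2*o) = 8*o^5 - 2*o^4 - 24*o^2 + 18*o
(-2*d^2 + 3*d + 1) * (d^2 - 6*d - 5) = -2*d^4 + 15*d^3 - 7*d^2 - 21*d - 5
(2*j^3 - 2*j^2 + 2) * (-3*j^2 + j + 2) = -6*j^5 + 8*j^4 + 2*j^3 - 10*j^2 + 2*j + 4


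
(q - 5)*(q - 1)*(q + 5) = q^3 - q^2 - 25*q + 25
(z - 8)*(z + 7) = z^2 - z - 56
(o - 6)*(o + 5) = o^2 - o - 30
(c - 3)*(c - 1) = c^2 - 4*c + 3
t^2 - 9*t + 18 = (t - 6)*(t - 3)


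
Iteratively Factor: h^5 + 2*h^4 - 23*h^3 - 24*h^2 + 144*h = (h - 3)*(h^4 + 5*h^3 - 8*h^2 - 48*h) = (h - 3)^2*(h^3 + 8*h^2 + 16*h) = (h - 3)^2*(h + 4)*(h^2 + 4*h) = (h - 3)^2*(h + 4)^2*(h)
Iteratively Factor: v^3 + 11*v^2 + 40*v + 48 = (v + 3)*(v^2 + 8*v + 16) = (v + 3)*(v + 4)*(v + 4)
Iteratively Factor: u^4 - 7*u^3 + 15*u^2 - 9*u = (u - 3)*(u^3 - 4*u^2 + 3*u) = u*(u - 3)*(u^2 - 4*u + 3) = u*(u - 3)*(u - 1)*(u - 3)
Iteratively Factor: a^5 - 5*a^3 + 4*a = (a + 1)*(a^4 - a^3 - 4*a^2 + 4*a) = (a + 1)*(a + 2)*(a^3 - 3*a^2 + 2*a) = (a - 2)*(a + 1)*(a + 2)*(a^2 - a) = (a - 2)*(a - 1)*(a + 1)*(a + 2)*(a)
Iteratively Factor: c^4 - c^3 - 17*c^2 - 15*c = (c + 3)*(c^3 - 4*c^2 - 5*c) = c*(c + 3)*(c^2 - 4*c - 5) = c*(c + 1)*(c + 3)*(c - 5)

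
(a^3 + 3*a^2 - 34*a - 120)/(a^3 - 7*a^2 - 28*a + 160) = (a^2 - 2*a - 24)/(a^2 - 12*a + 32)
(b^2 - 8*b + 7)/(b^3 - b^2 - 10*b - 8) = (-b^2 + 8*b - 7)/(-b^3 + b^2 + 10*b + 8)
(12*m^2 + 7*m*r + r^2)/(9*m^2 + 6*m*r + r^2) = (4*m + r)/(3*m + r)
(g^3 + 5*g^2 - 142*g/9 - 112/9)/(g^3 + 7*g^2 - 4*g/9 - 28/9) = (3*g - 8)/(3*g - 2)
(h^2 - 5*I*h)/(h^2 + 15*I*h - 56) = h*(h - 5*I)/(h^2 + 15*I*h - 56)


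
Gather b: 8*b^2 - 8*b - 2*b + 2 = 8*b^2 - 10*b + 2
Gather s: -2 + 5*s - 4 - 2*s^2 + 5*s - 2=-2*s^2 + 10*s - 8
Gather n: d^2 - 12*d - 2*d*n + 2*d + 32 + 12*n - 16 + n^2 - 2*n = d^2 - 10*d + n^2 + n*(10 - 2*d) + 16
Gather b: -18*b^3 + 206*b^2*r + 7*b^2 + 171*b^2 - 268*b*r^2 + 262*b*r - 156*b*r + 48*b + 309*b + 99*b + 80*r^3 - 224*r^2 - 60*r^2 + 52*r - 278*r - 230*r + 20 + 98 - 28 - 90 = -18*b^3 + b^2*(206*r + 178) + b*(-268*r^2 + 106*r + 456) + 80*r^3 - 284*r^2 - 456*r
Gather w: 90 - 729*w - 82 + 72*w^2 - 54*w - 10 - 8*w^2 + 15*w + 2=64*w^2 - 768*w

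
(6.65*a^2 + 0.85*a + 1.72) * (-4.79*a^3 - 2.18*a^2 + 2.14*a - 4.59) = -31.8535*a^5 - 18.5685*a^4 + 4.1392*a^3 - 32.4541*a^2 - 0.2207*a - 7.8948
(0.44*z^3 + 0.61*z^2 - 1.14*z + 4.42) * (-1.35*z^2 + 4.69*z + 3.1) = -0.594*z^5 + 1.2401*z^4 + 5.7639*z^3 - 9.4226*z^2 + 17.1958*z + 13.702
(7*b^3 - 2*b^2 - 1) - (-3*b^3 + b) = 10*b^3 - 2*b^2 - b - 1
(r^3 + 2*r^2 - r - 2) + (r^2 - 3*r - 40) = r^3 + 3*r^2 - 4*r - 42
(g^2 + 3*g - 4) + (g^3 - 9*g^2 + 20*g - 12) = g^3 - 8*g^2 + 23*g - 16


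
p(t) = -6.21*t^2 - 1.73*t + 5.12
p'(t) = -12.42*t - 1.73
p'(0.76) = -11.17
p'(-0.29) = 1.87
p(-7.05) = -291.34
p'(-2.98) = 35.28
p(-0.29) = 5.10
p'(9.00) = -113.51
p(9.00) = -513.46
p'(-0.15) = 0.13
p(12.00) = -909.88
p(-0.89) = 1.74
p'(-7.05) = 85.83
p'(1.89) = -25.20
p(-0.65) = 3.62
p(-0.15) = 5.24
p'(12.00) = -150.77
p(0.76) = 0.22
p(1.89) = -20.33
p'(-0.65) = 6.34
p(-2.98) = -44.87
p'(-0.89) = 9.32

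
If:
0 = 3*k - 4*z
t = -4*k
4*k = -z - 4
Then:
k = -16/19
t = 64/19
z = -12/19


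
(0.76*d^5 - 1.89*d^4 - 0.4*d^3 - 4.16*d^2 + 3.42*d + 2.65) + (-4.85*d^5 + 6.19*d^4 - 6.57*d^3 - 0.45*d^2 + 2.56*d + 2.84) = -4.09*d^5 + 4.3*d^4 - 6.97*d^3 - 4.61*d^2 + 5.98*d + 5.49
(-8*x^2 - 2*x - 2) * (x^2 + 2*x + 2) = -8*x^4 - 18*x^3 - 22*x^2 - 8*x - 4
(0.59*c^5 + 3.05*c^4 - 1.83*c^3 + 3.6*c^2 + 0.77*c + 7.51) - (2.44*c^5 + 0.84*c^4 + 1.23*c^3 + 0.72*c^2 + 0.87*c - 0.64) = -1.85*c^5 + 2.21*c^4 - 3.06*c^3 + 2.88*c^2 - 0.1*c + 8.15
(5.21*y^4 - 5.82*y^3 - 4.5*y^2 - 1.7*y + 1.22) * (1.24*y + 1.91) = 6.4604*y^5 + 2.7343*y^4 - 16.6962*y^3 - 10.703*y^2 - 1.7342*y + 2.3302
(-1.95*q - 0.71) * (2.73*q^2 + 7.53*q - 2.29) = -5.3235*q^3 - 16.6218*q^2 - 0.880800000000001*q + 1.6259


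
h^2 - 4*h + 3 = (h - 3)*(h - 1)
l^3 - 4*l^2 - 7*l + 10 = (l - 5)*(l - 1)*(l + 2)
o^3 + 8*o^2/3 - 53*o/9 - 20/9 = (o - 5/3)*(o + 1/3)*(o + 4)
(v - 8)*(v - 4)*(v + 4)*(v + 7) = v^4 - v^3 - 72*v^2 + 16*v + 896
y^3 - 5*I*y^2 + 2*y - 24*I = (y - 4*I)*(y - 3*I)*(y + 2*I)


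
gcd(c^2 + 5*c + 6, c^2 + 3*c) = c + 3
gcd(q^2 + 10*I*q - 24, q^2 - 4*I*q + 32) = q + 4*I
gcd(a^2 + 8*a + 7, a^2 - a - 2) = a + 1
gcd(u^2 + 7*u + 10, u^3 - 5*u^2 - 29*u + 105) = u + 5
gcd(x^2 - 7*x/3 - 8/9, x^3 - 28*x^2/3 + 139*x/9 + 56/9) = x^2 - 7*x/3 - 8/9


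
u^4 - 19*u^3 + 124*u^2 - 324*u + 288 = (u - 8)*(u - 6)*(u - 3)*(u - 2)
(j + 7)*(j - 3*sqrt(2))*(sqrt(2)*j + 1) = sqrt(2)*j^3 - 5*j^2 + 7*sqrt(2)*j^2 - 35*j - 3*sqrt(2)*j - 21*sqrt(2)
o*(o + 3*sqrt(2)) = o^2 + 3*sqrt(2)*o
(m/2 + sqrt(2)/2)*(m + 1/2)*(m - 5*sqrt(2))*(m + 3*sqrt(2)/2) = m^4/2 - 5*sqrt(2)*m^3/4 + m^3/4 - 11*m^2 - 5*sqrt(2)*m^2/8 - 15*sqrt(2)*m/2 - 11*m/2 - 15*sqrt(2)/4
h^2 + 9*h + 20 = (h + 4)*(h + 5)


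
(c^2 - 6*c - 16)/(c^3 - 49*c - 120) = (c + 2)/(c^2 + 8*c + 15)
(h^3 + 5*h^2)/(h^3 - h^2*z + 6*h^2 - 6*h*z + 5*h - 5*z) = h^2/(h^2 - h*z + h - z)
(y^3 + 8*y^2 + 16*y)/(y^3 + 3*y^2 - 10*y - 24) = y*(y + 4)/(y^2 - y - 6)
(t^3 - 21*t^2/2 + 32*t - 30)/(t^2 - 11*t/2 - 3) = (2*t^2 - 9*t + 10)/(2*t + 1)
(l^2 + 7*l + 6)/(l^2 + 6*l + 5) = (l + 6)/(l + 5)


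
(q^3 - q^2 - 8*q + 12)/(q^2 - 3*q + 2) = (q^2 + q - 6)/(q - 1)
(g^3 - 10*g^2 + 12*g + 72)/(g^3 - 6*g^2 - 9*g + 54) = (g^2 - 4*g - 12)/(g^2 - 9)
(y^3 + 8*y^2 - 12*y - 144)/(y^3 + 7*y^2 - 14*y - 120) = (y + 6)/(y + 5)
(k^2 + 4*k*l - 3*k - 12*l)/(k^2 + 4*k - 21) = (k + 4*l)/(k + 7)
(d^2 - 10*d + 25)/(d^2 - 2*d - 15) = (d - 5)/(d + 3)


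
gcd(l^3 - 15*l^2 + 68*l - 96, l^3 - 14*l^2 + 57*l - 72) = l^2 - 11*l + 24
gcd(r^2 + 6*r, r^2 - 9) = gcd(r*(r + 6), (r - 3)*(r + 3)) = 1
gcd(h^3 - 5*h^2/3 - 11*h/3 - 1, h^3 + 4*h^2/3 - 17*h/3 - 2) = h + 1/3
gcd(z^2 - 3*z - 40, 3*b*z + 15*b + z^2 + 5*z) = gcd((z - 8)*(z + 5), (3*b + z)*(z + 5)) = z + 5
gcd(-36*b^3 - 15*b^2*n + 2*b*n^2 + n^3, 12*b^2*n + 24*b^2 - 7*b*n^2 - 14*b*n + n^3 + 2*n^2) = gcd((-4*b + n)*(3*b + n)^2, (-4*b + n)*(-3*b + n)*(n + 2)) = 4*b - n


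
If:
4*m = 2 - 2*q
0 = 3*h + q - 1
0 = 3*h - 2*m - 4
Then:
No Solution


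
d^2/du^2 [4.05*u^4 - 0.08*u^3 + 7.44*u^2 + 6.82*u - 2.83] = 48.6*u^2 - 0.48*u + 14.88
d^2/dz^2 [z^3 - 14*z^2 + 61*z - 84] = 6*z - 28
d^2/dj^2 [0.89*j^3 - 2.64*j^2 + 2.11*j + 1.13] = 5.34*j - 5.28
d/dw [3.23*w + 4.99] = 3.23000000000000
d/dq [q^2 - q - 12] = 2*q - 1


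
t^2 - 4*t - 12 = (t - 6)*(t + 2)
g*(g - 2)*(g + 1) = g^3 - g^2 - 2*g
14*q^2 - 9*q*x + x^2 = (-7*q + x)*(-2*q + x)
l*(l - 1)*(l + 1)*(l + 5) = l^4 + 5*l^3 - l^2 - 5*l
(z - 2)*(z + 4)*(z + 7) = z^3 + 9*z^2 + 6*z - 56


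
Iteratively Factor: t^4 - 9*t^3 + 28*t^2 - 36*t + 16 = (t - 4)*(t^3 - 5*t^2 + 8*t - 4) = (t - 4)*(t - 1)*(t^2 - 4*t + 4) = (t - 4)*(t - 2)*(t - 1)*(t - 2)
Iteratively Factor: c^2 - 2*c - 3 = (c + 1)*(c - 3)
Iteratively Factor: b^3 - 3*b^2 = (b)*(b^2 - 3*b) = b*(b - 3)*(b)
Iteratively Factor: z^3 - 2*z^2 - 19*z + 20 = (z + 4)*(z^2 - 6*z + 5) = (z - 5)*(z + 4)*(z - 1)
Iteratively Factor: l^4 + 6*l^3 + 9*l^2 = (l)*(l^3 + 6*l^2 + 9*l) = l*(l + 3)*(l^2 + 3*l) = l^2*(l + 3)*(l + 3)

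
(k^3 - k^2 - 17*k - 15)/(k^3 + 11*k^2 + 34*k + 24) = (k^2 - 2*k - 15)/(k^2 + 10*k + 24)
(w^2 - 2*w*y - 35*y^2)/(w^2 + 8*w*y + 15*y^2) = (w - 7*y)/(w + 3*y)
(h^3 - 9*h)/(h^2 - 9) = h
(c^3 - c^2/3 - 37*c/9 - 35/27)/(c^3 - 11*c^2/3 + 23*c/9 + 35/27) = (3*c + 5)/(3*c - 5)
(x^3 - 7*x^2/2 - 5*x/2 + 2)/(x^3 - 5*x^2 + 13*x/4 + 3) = 2*(2*x^2 + x - 1)/(4*x^2 - 4*x - 3)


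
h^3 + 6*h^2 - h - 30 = (h - 2)*(h + 3)*(h + 5)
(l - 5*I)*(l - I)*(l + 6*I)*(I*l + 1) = I*l^4 + l^3 + 31*I*l^2 + 61*l - 30*I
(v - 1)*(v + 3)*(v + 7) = v^3 + 9*v^2 + 11*v - 21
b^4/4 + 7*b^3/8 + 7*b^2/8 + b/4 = b*(b/4 + 1/4)*(b + 1/2)*(b + 2)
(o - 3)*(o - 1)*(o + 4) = o^3 - 13*o + 12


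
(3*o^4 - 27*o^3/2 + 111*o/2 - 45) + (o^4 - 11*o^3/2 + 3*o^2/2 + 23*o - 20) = 4*o^4 - 19*o^3 + 3*o^2/2 + 157*o/2 - 65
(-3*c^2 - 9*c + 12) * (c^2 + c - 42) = -3*c^4 - 12*c^3 + 129*c^2 + 390*c - 504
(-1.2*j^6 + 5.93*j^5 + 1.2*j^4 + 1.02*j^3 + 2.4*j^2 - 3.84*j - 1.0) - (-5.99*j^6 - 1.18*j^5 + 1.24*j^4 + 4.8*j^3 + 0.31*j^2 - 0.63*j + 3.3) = 4.79*j^6 + 7.11*j^5 - 0.04*j^4 - 3.78*j^3 + 2.09*j^2 - 3.21*j - 4.3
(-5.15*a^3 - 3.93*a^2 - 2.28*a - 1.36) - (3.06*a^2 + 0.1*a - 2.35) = -5.15*a^3 - 6.99*a^2 - 2.38*a + 0.99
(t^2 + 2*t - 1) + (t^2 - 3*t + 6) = 2*t^2 - t + 5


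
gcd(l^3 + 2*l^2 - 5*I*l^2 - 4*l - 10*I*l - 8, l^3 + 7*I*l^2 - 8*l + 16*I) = l - I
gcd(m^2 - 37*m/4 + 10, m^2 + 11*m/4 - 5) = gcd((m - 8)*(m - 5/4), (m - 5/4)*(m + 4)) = m - 5/4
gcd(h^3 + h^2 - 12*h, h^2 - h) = h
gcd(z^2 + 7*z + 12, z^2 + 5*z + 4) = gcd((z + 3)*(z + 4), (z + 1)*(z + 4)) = z + 4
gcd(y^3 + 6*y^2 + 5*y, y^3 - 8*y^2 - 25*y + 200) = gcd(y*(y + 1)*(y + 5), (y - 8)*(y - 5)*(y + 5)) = y + 5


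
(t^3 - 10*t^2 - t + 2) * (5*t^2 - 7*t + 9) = 5*t^5 - 57*t^4 + 74*t^3 - 73*t^2 - 23*t + 18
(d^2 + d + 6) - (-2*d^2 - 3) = 3*d^2 + d + 9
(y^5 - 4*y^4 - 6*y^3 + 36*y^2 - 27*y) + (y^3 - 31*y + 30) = y^5 - 4*y^4 - 5*y^3 + 36*y^2 - 58*y + 30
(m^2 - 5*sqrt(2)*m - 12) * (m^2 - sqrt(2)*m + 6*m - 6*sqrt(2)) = m^4 - 6*sqrt(2)*m^3 + 6*m^3 - 36*sqrt(2)*m^2 - 2*m^2 - 12*m + 12*sqrt(2)*m + 72*sqrt(2)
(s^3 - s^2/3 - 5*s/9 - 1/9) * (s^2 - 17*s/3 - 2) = s^5 - 6*s^4 - 2*s^3/3 + 100*s^2/27 + 47*s/27 + 2/9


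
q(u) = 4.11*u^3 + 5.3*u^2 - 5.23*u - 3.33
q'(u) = 12.33*u^2 + 10.6*u - 5.23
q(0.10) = -3.80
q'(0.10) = -4.05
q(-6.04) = -684.02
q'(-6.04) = 380.56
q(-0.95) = 2.90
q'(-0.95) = -4.17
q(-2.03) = -5.25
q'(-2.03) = 24.06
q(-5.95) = -650.33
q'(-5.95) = 368.21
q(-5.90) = -632.09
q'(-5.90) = 361.44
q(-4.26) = -202.61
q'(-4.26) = 173.37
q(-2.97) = -48.72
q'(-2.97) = 72.05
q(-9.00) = -2523.15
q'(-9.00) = 898.10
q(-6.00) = -668.91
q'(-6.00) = 375.05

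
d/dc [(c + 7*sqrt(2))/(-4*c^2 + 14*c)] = (-c*(2*c - 7) + (c + 7*sqrt(2))*(4*c - 7))/(2*c^2*(2*c - 7)^2)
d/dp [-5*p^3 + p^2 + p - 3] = -15*p^2 + 2*p + 1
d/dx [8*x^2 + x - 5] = 16*x + 1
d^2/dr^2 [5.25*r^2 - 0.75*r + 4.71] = 10.5000000000000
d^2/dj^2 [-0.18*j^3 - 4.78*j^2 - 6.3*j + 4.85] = -1.08*j - 9.56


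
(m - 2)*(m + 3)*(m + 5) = m^3 + 6*m^2 - m - 30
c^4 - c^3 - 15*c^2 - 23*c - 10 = (c - 5)*(c + 1)^2*(c + 2)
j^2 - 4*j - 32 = (j - 8)*(j + 4)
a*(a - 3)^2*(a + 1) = a^4 - 5*a^3 + 3*a^2 + 9*a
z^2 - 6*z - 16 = (z - 8)*(z + 2)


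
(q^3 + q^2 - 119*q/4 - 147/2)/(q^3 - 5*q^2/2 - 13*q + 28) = (q^2 - 5*q/2 - 21)/(q^2 - 6*q + 8)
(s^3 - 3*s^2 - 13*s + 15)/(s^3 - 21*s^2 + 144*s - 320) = (s^2 + 2*s - 3)/(s^2 - 16*s + 64)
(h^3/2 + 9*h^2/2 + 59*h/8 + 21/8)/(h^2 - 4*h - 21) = (4*h^3 + 36*h^2 + 59*h + 21)/(8*(h^2 - 4*h - 21))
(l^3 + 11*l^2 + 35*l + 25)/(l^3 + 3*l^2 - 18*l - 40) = (l^2 + 6*l + 5)/(l^2 - 2*l - 8)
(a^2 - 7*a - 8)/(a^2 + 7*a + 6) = (a - 8)/(a + 6)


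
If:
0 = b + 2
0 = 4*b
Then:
No Solution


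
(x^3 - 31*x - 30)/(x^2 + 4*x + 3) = (x^2 - x - 30)/(x + 3)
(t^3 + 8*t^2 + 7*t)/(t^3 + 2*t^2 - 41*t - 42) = t/(t - 6)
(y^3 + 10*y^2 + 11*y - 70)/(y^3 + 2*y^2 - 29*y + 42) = (y + 5)/(y - 3)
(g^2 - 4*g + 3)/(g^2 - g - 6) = (g - 1)/(g + 2)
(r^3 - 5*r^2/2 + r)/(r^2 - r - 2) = r*(2*r - 1)/(2*(r + 1))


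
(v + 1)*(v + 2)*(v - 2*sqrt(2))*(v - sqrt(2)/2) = v^4 - 5*sqrt(2)*v^3/2 + 3*v^3 - 15*sqrt(2)*v^2/2 + 4*v^2 - 5*sqrt(2)*v + 6*v + 4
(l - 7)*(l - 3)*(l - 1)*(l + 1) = l^4 - 10*l^3 + 20*l^2 + 10*l - 21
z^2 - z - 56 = (z - 8)*(z + 7)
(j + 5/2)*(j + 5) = j^2 + 15*j/2 + 25/2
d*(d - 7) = d^2 - 7*d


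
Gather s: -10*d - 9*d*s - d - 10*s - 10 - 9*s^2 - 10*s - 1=-11*d - 9*s^2 + s*(-9*d - 20) - 11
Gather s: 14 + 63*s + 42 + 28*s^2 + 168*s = 28*s^2 + 231*s + 56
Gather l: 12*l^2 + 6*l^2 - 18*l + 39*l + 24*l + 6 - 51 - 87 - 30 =18*l^2 + 45*l - 162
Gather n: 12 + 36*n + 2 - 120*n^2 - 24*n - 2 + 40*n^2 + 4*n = -80*n^2 + 16*n + 12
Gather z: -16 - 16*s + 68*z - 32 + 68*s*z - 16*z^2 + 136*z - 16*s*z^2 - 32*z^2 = -16*s + z^2*(-16*s - 48) + z*(68*s + 204) - 48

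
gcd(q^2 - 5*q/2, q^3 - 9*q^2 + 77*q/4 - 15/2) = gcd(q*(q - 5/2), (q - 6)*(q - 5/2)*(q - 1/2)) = q - 5/2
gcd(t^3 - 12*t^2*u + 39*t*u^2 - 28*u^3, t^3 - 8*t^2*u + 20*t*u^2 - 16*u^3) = t - 4*u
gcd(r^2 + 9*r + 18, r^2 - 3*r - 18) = r + 3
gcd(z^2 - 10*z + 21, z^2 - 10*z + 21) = z^2 - 10*z + 21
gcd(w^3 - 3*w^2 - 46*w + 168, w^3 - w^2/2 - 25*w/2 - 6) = w - 4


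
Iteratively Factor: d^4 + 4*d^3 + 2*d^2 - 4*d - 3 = (d + 3)*(d^3 + d^2 - d - 1) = (d + 1)*(d + 3)*(d^2 - 1) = (d + 1)^2*(d + 3)*(d - 1)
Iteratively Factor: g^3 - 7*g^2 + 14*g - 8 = (g - 2)*(g^2 - 5*g + 4) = (g - 4)*(g - 2)*(g - 1)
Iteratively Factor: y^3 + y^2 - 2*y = (y - 1)*(y^2 + 2*y) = y*(y - 1)*(y + 2)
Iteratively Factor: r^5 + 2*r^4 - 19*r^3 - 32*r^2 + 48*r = (r)*(r^4 + 2*r^3 - 19*r^2 - 32*r + 48) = r*(r - 1)*(r^3 + 3*r^2 - 16*r - 48) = r*(r - 4)*(r - 1)*(r^2 + 7*r + 12) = r*(r - 4)*(r - 1)*(r + 3)*(r + 4)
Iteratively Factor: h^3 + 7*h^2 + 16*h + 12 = (h + 3)*(h^2 + 4*h + 4) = (h + 2)*(h + 3)*(h + 2)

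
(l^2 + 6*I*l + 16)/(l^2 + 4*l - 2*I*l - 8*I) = (l + 8*I)/(l + 4)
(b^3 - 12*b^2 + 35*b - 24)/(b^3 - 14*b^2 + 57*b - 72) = (b - 1)/(b - 3)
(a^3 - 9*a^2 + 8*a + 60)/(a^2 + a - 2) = (a^2 - 11*a + 30)/(a - 1)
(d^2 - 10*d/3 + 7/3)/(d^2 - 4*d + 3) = (d - 7/3)/(d - 3)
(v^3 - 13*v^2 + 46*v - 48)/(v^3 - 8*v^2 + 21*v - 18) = (v - 8)/(v - 3)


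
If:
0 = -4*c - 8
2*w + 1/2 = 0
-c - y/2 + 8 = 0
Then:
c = -2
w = -1/4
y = 20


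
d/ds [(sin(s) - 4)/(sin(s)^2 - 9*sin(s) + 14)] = (8*sin(s) + cos(s)^2 - 23)*cos(s)/(sin(s)^2 - 9*sin(s) + 14)^2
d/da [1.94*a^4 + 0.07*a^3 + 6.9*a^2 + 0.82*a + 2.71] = 7.76*a^3 + 0.21*a^2 + 13.8*a + 0.82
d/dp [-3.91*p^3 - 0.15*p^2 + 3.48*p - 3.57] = -11.73*p^2 - 0.3*p + 3.48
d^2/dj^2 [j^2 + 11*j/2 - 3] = 2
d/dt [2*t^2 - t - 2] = 4*t - 1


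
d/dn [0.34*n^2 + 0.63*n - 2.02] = 0.68*n + 0.63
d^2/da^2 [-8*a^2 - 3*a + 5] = -16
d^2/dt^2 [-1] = 0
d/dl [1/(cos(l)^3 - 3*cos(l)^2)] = 3*(cos(l) - 2)*sin(l)/((cos(l) - 3)^2*cos(l)^3)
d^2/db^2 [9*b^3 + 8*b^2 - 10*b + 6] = 54*b + 16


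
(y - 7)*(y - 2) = y^2 - 9*y + 14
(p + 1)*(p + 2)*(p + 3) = p^3 + 6*p^2 + 11*p + 6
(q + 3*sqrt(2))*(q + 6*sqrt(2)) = q^2 + 9*sqrt(2)*q + 36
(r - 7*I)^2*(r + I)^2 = r^4 - 12*I*r^3 - 22*r^2 - 84*I*r + 49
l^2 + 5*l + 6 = (l + 2)*(l + 3)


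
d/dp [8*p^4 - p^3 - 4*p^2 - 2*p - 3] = 32*p^3 - 3*p^2 - 8*p - 2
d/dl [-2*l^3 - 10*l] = -6*l^2 - 10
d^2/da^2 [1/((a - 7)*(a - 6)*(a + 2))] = 2*(6*a^4 - 88*a^3 + 411*a^2 - 780*a + 1180)/(a^9 - 33*a^8 + 411*a^7 - 2135*a^6 + 1032*a^5 + 30108*a^4 - 63440*a^3 - 168336*a^2 + 338688*a + 592704)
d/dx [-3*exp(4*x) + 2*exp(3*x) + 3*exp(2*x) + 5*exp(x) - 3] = (-12*exp(3*x) + 6*exp(2*x) + 6*exp(x) + 5)*exp(x)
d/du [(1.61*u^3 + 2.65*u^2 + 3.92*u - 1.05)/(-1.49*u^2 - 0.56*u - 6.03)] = (-2.3989*u^4 - 1.8032*u^3 - 24.7681*u^2 - 35.088*u - 24.2256)/(2.2201*u^4 + 1.6688*u^3 + 18.283*u^2 + 6.7536*u + 36.3609)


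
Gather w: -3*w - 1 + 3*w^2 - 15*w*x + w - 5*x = 3*w^2 + w*(-15*x - 2) - 5*x - 1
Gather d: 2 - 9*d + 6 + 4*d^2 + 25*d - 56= 4*d^2 + 16*d - 48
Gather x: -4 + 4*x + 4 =4*x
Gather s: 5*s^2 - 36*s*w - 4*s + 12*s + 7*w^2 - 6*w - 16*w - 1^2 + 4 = 5*s^2 + s*(8 - 36*w) + 7*w^2 - 22*w + 3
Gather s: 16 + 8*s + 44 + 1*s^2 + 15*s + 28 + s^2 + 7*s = 2*s^2 + 30*s + 88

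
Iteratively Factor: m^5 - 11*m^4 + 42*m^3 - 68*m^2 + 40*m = (m - 2)*(m^4 - 9*m^3 + 24*m^2 - 20*m) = (m - 5)*(m - 2)*(m^3 - 4*m^2 + 4*m) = (m - 5)*(m - 2)^2*(m^2 - 2*m) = (m - 5)*(m - 2)^3*(m)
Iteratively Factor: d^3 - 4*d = (d - 2)*(d^2 + 2*d) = d*(d - 2)*(d + 2)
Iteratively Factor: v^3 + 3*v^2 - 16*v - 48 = (v + 4)*(v^2 - v - 12) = (v + 3)*(v + 4)*(v - 4)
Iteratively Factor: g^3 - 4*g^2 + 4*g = (g - 2)*(g^2 - 2*g) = g*(g - 2)*(g - 2)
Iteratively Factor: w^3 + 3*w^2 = (w + 3)*(w^2) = w*(w + 3)*(w)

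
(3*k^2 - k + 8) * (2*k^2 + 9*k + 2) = 6*k^4 + 25*k^3 + 13*k^2 + 70*k + 16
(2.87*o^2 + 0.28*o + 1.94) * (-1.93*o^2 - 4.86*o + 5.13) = -5.5391*o^4 - 14.4886*o^3 + 9.6181*o^2 - 7.992*o + 9.9522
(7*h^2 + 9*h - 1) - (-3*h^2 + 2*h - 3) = 10*h^2 + 7*h + 2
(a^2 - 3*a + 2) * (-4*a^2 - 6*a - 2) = -4*a^4 + 6*a^3 + 8*a^2 - 6*a - 4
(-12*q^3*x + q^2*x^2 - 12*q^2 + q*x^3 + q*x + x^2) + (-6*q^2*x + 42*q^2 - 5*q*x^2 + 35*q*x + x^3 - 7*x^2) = -12*q^3*x + q^2*x^2 - 6*q^2*x + 30*q^2 + q*x^3 - 5*q*x^2 + 36*q*x + x^3 - 6*x^2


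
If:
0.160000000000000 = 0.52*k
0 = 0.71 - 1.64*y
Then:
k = 0.31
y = 0.43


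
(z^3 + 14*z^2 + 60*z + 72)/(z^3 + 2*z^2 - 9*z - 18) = (z^2 + 12*z + 36)/(z^2 - 9)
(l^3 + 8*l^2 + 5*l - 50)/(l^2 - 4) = (l^2 + 10*l + 25)/(l + 2)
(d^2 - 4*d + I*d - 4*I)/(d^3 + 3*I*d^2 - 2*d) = (d - 4)/(d*(d + 2*I))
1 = 1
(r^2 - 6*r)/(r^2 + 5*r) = (r - 6)/(r + 5)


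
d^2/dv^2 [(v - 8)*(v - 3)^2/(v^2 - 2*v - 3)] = 72/(v^3 + 3*v^2 + 3*v + 1)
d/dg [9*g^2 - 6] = 18*g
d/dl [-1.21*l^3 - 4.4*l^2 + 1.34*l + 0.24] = -3.63*l^2 - 8.8*l + 1.34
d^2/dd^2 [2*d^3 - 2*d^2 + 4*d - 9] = 12*d - 4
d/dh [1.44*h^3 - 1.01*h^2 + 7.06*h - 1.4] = 4.32*h^2 - 2.02*h + 7.06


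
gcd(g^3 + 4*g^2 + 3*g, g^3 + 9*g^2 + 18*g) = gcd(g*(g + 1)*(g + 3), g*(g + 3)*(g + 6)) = g^2 + 3*g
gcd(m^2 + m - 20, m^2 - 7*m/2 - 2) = m - 4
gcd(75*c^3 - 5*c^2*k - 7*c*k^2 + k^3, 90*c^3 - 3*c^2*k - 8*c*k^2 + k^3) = 15*c^2 + 2*c*k - k^2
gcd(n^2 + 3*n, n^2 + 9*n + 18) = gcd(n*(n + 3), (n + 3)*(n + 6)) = n + 3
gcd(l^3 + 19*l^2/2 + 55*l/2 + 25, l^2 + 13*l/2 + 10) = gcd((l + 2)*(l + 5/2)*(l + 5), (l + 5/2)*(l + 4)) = l + 5/2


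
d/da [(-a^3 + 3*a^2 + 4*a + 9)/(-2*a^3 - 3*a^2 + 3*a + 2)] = (9*a^4 + 10*a^3 + 69*a^2 + 66*a - 19)/(4*a^6 + 12*a^5 - 3*a^4 - 26*a^3 - 3*a^2 + 12*a + 4)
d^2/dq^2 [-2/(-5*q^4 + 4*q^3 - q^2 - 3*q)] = 4*(q*(-30*q^2 + 12*q - 1)*(5*q^3 - 4*q^2 + q + 3) + (20*q^3 - 12*q^2 + 2*q + 3)^2)/(q^3*(5*q^3 - 4*q^2 + q + 3)^3)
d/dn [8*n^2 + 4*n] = 16*n + 4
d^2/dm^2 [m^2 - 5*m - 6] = 2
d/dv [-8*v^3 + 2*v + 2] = 2 - 24*v^2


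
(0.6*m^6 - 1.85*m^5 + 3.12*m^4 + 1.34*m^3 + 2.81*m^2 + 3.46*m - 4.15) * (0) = 0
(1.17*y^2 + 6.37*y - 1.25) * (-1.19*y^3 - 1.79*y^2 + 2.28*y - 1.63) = -1.3923*y^5 - 9.6746*y^4 - 7.2472*y^3 + 14.854*y^2 - 13.2331*y + 2.0375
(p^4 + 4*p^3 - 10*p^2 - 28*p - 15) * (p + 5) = p^5 + 9*p^4 + 10*p^3 - 78*p^2 - 155*p - 75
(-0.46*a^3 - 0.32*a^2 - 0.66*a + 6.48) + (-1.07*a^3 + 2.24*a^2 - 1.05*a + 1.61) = -1.53*a^3 + 1.92*a^2 - 1.71*a + 8.09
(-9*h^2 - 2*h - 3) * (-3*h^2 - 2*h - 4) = 27*h^4 + 24*h^3 + 49*h^2 + 14*h + 12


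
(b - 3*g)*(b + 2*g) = b^2 - b*g - 6*g^2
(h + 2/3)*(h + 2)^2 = h^3 + 14*h^2/3 + 20*h/3 + 8/3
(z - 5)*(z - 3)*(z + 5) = z^3 - 3*z^2 - 25*z + 75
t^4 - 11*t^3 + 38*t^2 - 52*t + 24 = (t - 6)*(t - 2)^2*(t - 1)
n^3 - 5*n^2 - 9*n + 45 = (n - 5)*(n - 3)*(n + 3)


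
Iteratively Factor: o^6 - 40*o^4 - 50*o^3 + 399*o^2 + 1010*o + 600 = (o + 3)*(o^5 - 3*o^4 - 31*o^3 + 43*o^2 + 270*o + 200) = (o - 5)*(o + 3)*(o^4 + 2*o^3 - 21*o^2 - 62*o - 40) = (o - 5)*(o + 2)*(o + 3)*(o^3 - 21*o - 20) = (o - 5)^2*(o + 2)*(o + 3)*(o^2 + 5*o + 4) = (o - 5)^2*(o + 2)*(o + 3)*(o + 4)*(o + 1)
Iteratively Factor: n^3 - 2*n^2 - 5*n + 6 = (n + 2)*(n^2 - 4*n + 3) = (n - 1)*(n + 2)*(n - 3)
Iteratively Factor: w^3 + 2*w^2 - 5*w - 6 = (w + 1)*(w^2 + w - 6) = (w + 1)*(w + 3)*(w - 2)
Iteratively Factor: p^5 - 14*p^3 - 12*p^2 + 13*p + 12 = (p - 4)*(p^4 + 4*p^3 + 2*p^2 - 4*p - 3) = (p - 4)*(p + 1)*(p^3 + 3*p^2 - p - 3) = (p - 4)*(p - 1)*(p + 1)*(p^2 + 4*p + 3) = (p - 4)*(p - 1)*(p + 1)*(p + 3)*(p + 1)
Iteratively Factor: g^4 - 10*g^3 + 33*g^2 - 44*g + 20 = (g - 5)*(g^3 - 5*g^2 + 8*g - 4) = (g - 5)*(g - 2)*(g^2 - 3*g + 2) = (g - 5)*(g - 2)^2*(g - 1)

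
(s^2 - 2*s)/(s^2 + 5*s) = (s - 2)/(s + 5)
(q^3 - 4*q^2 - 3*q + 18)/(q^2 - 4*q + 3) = (q^2 - q - 6)/(q - 1)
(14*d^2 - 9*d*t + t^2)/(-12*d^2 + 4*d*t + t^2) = (-7*d + t)/(6*d + t)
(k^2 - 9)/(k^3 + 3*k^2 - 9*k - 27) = 1/(k + 3)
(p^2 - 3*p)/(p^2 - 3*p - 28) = p*(3 - p)/(-p^2 + 3*p + 28)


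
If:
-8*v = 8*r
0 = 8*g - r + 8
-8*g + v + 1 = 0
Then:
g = -7/16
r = 9/2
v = -9/2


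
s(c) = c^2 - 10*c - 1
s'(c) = 2*c - 10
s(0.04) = -1.40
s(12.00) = 23.00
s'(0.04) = -9.92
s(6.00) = -25.00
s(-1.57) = 17.16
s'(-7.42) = -24.84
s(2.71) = -20.76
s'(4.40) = -1.20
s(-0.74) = 6.95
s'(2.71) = -4.58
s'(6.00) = 2.00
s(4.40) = -25.64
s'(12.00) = 14.00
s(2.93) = -21.72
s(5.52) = -25.73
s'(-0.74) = -11.48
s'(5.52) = 1.04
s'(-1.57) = -13.14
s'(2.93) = -4.14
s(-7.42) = 128.26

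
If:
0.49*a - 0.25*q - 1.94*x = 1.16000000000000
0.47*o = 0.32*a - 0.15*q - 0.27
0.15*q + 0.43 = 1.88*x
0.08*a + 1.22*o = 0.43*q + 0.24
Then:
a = 28.39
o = 9.05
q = 30.40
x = 2.65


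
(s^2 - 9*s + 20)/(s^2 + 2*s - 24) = (s - 5)/(s + 6)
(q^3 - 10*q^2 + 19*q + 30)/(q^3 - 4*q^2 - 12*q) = (q^2 - 4*q - 5)/(q*(q + 2))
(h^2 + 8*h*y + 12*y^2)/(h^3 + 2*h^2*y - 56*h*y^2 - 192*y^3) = (-h - 2*y)/(-h^2 + 4*h*y + 32*y^2)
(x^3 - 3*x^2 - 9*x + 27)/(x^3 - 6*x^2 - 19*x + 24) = (x^2 - 6*x + 9)/(x^2 - 9*x + 8)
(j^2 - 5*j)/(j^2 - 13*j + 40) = j/(j - 8)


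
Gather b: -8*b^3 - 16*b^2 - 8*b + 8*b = -8*b^3 - 16*b^2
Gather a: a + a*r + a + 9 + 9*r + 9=a*(r + 2) + 9*r + 18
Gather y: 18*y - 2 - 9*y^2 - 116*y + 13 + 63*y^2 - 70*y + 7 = 54*y^2 - 168*y + 18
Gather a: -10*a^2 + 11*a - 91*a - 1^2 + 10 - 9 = -10*a^2 - 80*a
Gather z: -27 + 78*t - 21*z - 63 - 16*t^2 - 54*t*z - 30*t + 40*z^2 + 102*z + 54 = -16*t^2 + 48*t + 40*z^2 + z*(81 - 54*t) - 36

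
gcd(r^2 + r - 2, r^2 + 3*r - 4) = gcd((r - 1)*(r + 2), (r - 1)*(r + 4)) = r - 1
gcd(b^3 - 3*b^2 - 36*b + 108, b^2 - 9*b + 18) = b^2 - 9*b + 18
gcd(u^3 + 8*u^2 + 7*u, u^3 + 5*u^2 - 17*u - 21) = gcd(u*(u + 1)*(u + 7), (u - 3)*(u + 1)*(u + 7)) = u^2 + 8*u + 7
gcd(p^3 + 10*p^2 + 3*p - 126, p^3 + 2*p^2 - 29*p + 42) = p^2 + 4*p - 21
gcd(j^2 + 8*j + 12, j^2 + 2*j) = j + 2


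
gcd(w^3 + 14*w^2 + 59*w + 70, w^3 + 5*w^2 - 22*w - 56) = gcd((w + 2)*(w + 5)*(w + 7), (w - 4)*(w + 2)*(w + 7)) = w^2 + 9*w + 14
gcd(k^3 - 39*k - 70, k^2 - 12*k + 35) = k - 7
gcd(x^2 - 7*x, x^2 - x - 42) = x - 7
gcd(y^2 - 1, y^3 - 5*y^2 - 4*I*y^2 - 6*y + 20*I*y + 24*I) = y + 1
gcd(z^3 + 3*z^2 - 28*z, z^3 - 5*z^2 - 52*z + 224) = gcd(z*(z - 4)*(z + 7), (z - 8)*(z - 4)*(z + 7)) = z^2 + 3*z - 28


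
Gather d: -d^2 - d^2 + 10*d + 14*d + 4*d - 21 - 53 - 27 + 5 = -2*d^2 + 28*d - 96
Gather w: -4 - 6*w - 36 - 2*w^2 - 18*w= -2*w^2 - 24*w - 40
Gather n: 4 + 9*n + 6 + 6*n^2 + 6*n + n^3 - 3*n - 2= n^3 + 6*n^2 + 12*n + 8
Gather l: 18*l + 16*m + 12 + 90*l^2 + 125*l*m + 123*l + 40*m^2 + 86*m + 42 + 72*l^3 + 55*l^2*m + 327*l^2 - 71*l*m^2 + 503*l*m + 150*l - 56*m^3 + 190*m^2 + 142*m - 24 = 72*l^3 + l^2*(55*m + 417) + l*(-71*m^2 + 628*m + 291) - 56*m^3 + 230*m^2 + 244*m + 30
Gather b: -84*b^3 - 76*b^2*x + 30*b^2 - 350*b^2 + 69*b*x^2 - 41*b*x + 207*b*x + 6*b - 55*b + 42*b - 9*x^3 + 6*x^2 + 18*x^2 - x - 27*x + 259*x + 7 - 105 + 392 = -84*b^3 + b^2*(-76*x - 320) + b*(69*x^2 + 166*x - 7) - 9*x^3 + 24*x^2 + 231*x + 294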